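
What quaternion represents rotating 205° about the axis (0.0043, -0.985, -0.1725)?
-0.2164 + 0.0042i - 0.9617j - 0.1684k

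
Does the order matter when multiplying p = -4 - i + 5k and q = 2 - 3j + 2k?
Yes: pq = -18 + 13i + 14j + 5k ≠ -18 - 17i + 10j - k = qp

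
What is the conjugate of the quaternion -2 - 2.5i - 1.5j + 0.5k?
-2 + 2.5i + 1.5j - 0.5k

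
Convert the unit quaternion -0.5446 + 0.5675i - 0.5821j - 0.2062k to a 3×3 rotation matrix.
[[0.2373, -0.8853, 0.4], [-0.4361, 0.2709, 0.8582], [-0.8681, -0.3781, -0.3218]]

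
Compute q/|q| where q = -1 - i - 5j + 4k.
-0.1525 - 0.1525i - 0.7625j + 0.61k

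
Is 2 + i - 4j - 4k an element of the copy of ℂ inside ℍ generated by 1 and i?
No. The quaternion 2 + i - 4j - 4k has j-coefficient y = -4 and k-coefficient z = -4, not both zero, so it does not lie in the complex subalgebra spanned by 1 and i.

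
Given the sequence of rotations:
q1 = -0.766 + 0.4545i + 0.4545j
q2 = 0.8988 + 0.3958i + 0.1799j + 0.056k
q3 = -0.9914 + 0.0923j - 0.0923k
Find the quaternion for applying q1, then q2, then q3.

q2 · q1 = -0.9501 + 0.0799i + 0.2962j + 0.0552k
q3 · q2 · q1 = 0.9197 - 0.0468i - 0.3887j + 0.0256k
0.9197 - 0.0468i - 0.3887j + 0.0256k


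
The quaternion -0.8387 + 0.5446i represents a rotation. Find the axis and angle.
axis = (1, 0, 0), θ = 294°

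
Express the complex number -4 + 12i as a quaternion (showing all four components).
-4 + 12i + 0j + 0k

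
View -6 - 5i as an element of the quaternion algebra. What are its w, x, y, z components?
-6 - 5i + 0j + 0k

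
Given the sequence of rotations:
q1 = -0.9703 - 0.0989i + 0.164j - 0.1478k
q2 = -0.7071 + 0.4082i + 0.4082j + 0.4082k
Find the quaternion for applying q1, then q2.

q2 · q1 = 0.7199 - 0.4534i - 0.4921j - 0.1843k
0.7199 - 0.4534i - 0.4921j - 0.1843k


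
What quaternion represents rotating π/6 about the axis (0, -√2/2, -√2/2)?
0.9659 - 0.183j - 0.183k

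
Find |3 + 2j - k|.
√14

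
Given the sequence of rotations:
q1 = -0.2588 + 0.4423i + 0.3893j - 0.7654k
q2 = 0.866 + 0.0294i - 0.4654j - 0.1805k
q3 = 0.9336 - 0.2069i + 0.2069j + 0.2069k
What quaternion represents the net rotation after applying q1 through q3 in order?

q2 · q1 = -0.1941 + 0.8019i + 0.4002j - 0.3988k
q3 · q2 · q1 = -0.0156 + 0.6235i + 0.4169j - 0.6612k
-0.0156 + 0.6235i + 0.4169j - 0.6612k


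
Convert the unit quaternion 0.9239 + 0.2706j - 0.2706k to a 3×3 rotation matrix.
[[0.7071, 0.5, 0.5], [-0.5, 0.8536, -0.1464], [-0.5, -0.1464, 0.8536]]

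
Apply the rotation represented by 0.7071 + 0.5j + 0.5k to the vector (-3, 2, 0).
(-1.414, -1.121, 3.121)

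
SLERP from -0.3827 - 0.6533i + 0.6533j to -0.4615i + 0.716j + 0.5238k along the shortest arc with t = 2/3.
-0.1372 - 0.5561i + 0.7337j + 0.3655k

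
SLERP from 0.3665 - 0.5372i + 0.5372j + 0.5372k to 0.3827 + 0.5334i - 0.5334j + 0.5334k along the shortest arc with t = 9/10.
-0.3182 - 0.5939i + 0.5939j - 0.4397k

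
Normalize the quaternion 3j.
j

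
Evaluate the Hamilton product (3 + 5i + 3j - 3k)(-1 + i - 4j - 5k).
-11 - 29i + 7j - 35k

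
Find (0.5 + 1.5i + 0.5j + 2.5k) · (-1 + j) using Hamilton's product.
-1 - 4i - k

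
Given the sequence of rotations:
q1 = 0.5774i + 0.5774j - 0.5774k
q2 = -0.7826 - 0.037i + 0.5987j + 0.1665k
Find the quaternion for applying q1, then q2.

q2 · q1 = -0.2282 - 0.8937i - 0.3771j + 0.0848k
-0.2282 - 0.8937i - 0.3771j + 0.0848k


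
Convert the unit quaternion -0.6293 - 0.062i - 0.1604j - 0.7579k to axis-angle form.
axis = (-0.0798, -0.2064, -0.9752), θ = 258°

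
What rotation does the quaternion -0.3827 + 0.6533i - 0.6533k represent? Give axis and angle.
axis = (√2/2, 0, -√2/2), θ = 5π/4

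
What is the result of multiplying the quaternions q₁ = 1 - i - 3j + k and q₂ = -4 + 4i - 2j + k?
-7 + 7i + 15j + 11k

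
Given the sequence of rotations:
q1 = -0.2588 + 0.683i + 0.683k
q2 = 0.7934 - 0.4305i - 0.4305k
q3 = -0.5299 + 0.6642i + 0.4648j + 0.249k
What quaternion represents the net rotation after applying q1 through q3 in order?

q2 · q1 = 0.3827 + 0.6533i + 0.6533k
q3 · q2 · q1 = -0.7994 + 0.2117i - 0.0934j - 0.5545k
-0.7994 + 0.2117i - 0.0934j - 0.5545k


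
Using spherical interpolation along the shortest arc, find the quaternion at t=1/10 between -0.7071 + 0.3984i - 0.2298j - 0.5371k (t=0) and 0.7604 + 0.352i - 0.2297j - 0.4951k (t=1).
-0.8043 + 0.3368i - 0.1903j - 0.451k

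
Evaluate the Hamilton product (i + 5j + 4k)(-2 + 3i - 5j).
22 + 18i + 2j - 28k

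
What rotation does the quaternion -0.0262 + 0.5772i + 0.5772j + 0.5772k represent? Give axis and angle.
axis = (√3/3, √3/3, √3/3), θ = 183°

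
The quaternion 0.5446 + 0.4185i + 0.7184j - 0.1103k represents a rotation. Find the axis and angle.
axis = (0.499, 0.8566, -0.1315), θ = 114°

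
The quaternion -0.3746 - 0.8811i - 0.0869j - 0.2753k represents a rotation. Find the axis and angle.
axis = (-0.9503, -0.0937, -0.2969), θ = 224°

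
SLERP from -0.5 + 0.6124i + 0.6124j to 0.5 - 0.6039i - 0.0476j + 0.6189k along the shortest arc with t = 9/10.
-0.5181 + 0.6267i + 0.1134j - 0.571k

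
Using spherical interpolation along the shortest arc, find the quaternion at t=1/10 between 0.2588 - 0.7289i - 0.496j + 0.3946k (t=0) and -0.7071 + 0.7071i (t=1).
0.3166 - 0.7486i - 0.4559j + 0.3627k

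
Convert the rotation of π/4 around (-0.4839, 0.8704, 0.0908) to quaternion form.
0.9239 - 0.1852i + 0.3331j + 0.0347k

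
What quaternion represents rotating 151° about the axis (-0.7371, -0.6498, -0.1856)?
0.2504 - 0.7136i - 0.6291j - 0.1797k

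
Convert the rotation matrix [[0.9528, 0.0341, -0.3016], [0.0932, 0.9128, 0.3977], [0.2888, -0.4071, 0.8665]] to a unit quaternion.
0.9659 - 0.2083i - 0.1528j + 0.0153k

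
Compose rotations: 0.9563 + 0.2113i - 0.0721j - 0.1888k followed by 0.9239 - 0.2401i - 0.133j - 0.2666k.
0.8743 - 0.0285i - 0.2955j - 0.384k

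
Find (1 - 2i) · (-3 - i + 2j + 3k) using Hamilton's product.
-5 + 5i + 8j - k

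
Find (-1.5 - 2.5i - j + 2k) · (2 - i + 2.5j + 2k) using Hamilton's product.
-7 - 10.5i - 2.75j - 6.25k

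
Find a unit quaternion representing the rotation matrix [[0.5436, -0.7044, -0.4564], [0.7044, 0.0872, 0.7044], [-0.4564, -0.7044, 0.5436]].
0.7373 - 0.4777i + 0.4777k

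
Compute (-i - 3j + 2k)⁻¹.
0.0714i + 0.2143j - 0.1429k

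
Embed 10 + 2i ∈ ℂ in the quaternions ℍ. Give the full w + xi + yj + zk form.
10 + 2i + 0j + 0k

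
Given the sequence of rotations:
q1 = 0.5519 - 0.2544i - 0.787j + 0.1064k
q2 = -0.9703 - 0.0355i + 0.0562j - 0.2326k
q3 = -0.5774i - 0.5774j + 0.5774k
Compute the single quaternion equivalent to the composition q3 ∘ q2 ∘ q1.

q2 · q1 = -0.4756 + 0.0502i + 0.8576j - 0.1894k
q3 · q2 · q1 = 0.6335 - 0.1112i + 0.1942j - 0.7408k
0.6335 - 0.1112i + 0.1942j - 0.7408k


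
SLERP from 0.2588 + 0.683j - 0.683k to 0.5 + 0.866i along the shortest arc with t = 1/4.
0.408 + 0.3079i + 0.6077j - 0.6077k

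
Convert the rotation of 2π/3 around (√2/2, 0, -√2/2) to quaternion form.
0.5 + 0.6124i - 0.6124k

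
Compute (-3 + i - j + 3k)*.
-3 - i + j - 3k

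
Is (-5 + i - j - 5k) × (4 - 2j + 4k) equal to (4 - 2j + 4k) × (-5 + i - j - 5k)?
No: pq = -2 - 10i + 2j - 42k ≠ -2 + 18i + 10j - 38k = qp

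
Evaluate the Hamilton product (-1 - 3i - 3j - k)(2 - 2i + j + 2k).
-3 - 9i + j - 13k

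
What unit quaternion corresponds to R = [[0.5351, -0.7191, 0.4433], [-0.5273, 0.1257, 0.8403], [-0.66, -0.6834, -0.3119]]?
0.5807 - 0.656i + 0.475j + 0.0826k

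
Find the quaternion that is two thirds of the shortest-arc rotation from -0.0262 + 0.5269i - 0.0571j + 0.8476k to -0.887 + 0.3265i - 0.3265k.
0.7329 - 0.0226i - 0.0273j + 0.6794k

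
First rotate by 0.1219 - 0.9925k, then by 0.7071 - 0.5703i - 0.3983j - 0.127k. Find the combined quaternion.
-0.0399 + 0.3258i - 0.6146j - 0.7173k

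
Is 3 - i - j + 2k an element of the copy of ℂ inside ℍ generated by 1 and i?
No. The quaternion 3 - i - j + 2k has j-coefficient y = -1 and k-coefficient z = 2, not both zero, so it does not lie in the complex subalgebra spanned by 1 and i.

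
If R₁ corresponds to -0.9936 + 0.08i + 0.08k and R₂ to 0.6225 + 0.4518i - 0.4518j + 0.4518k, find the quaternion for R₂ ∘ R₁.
-0.6908 - 0.4353i + 0.4489j - 0.363k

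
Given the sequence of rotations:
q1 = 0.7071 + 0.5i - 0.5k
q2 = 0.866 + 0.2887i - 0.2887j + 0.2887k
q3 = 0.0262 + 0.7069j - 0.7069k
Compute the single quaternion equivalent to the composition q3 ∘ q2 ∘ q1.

q2 · q1 = 0.6123 + 0.7815i + 0.0846j - 0.0845k
q3 · q2 · q1 = -0.1035 + 0.0205i - 0.1174j - 0.9875k
-0.1035 + 0.0205i - 0.1174j - 0.9875k


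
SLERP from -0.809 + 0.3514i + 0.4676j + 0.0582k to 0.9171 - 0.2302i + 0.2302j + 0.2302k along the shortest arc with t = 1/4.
-0.8897 + 0.34i + 0.3041j - 0.0179k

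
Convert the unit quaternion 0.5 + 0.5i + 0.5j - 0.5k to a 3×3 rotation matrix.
[[0, 1, 0], [0, 0, -1], [-1, 0, 0]]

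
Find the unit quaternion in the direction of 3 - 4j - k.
0.5883 - 0.7845j - 0.1961k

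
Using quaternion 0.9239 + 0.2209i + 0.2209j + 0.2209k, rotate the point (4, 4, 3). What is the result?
(3.494, 4.311, 3.195)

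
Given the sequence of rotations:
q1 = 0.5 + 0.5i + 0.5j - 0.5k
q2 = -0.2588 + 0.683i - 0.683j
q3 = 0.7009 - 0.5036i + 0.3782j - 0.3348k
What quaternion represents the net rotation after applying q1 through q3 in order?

q2 · q1 = -0.1294 + 0.5536i - 0.1294j + 0.8124k
q3 · q2 · q1 = 0.509 + 0.7171i + 0.0841j + 0.4685k
0.509 + 0.7171i + 0.0841j + 0.4685k


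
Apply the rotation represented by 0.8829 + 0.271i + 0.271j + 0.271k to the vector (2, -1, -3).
(-0.132, 1.54, -3.407)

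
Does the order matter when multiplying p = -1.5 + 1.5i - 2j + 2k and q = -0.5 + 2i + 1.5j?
Yes: pq = 0.75 - 6.75i + 2.75j + 5.25k ≠ 0.75 - 0.75i - 5.25j - 7.25k = qp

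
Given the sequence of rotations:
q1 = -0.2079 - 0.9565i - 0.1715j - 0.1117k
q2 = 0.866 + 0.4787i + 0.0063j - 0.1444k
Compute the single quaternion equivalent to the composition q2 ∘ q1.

q2 · q1 = 0.2628 - 0.9533i + 0.0418j - 0.1428k
0.2628 - 0.9533i + 0.0418j - 0.1428k


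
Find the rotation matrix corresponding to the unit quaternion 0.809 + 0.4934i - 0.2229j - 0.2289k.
[[0.7958, 0.1504, -0.5865], [-0.5903, 0.4083, -0.6963], [0.1348, 0.9004, 0.4137]]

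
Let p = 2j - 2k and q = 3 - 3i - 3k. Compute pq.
-6 - 6i + 12j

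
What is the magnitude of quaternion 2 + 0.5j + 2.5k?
3.24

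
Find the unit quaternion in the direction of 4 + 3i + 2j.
0.7428 + 0.5571i + 0.3714j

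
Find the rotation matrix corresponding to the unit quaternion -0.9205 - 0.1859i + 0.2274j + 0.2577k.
[[0.7638, 0.3899, -0.5145], [-0.559, 0.7981, -0.225], [0.3228, 0.4594, 0.8275]]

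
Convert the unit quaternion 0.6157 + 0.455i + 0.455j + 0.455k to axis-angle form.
axis = (√3/3, √3/3, √3/3), θ = 104°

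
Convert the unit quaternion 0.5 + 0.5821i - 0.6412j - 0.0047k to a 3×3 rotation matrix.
[[0.1777, -0.7418, -0.6467], [-0.7512, 0.3223, -0.5761], [0.6357, 0.5881, -0.5]]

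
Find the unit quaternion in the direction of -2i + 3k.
-0.5547i + 0.8321k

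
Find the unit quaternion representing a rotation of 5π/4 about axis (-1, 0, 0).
-0.3827 - 0.9239i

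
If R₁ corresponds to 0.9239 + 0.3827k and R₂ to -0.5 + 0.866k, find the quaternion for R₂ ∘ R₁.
-0.7934 + 0.6087k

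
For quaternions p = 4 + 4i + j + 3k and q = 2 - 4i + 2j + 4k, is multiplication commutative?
No: pq = 10 - 10i - 18j + 34k ≠ 10 - 6i + 38j + 10k = qp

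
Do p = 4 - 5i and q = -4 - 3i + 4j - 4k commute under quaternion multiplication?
No: pq = -31 + 8i - 4j - 36k ≠ -31 + 8i + 36j + 4k = qp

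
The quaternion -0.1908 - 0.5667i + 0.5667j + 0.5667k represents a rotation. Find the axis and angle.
axis = (-√3/3, √3/3, √3/3), θ = 202°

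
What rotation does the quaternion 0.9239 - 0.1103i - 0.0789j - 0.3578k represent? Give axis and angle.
axis = (-0.2883, -0.2062, -0.9351), θ = π/4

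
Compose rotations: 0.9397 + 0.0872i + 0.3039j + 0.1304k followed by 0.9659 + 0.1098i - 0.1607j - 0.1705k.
0.9692 + 0.2183i + 0.1133j + 0.0131k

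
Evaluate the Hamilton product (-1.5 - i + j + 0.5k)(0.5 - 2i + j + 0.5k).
-4 + 2.5i - 1.5j + 0.5k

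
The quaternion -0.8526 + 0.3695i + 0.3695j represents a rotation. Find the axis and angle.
axis = (√2/2, √2/2, 0), θ = 297°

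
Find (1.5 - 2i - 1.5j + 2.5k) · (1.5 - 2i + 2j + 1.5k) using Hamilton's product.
-2.5 - 13.25i - 1.25j - k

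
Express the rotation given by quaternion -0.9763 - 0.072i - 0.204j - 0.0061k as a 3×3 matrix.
[[0.9167, 0.0175, 0.3992], [0.0413, 0.9896, -0.1381], [-0.3975, 0.1431, 0.9064]]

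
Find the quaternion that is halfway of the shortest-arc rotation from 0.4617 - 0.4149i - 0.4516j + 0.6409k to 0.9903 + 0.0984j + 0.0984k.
0.8451 - 0.2415i - 0.2056j + 0.4303k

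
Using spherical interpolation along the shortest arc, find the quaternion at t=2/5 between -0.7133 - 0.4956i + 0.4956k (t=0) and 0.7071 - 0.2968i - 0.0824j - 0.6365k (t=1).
-0.7745 - 0.1898i + 0.0364j + 0.6023k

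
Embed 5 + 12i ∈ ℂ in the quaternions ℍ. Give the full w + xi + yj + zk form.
5 + 12i + 0j + 0k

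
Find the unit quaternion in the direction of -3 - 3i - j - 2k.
-0.6255 - 0.6255i - 0.2085j - 0.417k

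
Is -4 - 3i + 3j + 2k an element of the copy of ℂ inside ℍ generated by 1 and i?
No. The quaternion -4 - 3i + 3j + 2k has j-coefficient y = 3 and k-coefficient z = 2, not both zero, so it does not lie in the complex subalgebra spanned by 1 and i.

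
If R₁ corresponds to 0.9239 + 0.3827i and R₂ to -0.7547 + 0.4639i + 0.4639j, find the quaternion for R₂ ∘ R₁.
-0.8748 + 0.1398i + 0.4286j - 0.1775k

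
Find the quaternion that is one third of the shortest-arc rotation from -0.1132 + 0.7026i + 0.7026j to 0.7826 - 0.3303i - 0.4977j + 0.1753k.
-0.3708 + 0.6233i + 0.6854j - 0.065k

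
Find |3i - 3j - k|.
√19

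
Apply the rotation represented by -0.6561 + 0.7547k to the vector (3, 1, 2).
(0.573, -3.11, 2)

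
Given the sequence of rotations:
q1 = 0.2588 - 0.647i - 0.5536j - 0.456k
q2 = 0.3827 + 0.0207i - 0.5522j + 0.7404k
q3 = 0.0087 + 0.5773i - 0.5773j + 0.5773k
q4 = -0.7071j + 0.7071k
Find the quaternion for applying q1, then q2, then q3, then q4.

q2 · q1 = 0.1444 + 0.4194i - 0.8244j - 0.3516k
q3 · q2 · q1 = -0.5138 + 0.7659i + 0.3546j - 0.1535k
q4 · q3 · q2 · q1 = 0.3593 - 0.1422i + 0.9049j + 0.1783k
0.3593 - 0.1422i + 0.9049j + 0.1783k


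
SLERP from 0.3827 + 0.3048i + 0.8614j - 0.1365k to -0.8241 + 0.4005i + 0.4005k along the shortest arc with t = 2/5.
0.7098 + 0.0157i + 0.633j - 0.3086k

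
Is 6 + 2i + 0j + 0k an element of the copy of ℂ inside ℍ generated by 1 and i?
Yes. The quaternion 6 + 2i has j- and k-coefficients y = z = 0, so it lies in the complex subalgebra spanned by 1 and i.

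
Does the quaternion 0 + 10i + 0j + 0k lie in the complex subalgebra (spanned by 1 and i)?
Yes. The quaternion 10i has j- and k-coefficients y = z = 0, so it lies in the complex subalgebra spanned by 1 and i.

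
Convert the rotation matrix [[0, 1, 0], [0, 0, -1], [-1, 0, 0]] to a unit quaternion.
-0.5 - 0.5i - 0.5j + 0.5k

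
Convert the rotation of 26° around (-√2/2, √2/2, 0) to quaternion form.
0.9744 - 0.1591i + 0.1591j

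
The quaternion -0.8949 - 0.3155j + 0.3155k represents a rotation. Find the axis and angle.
axis = (0, -√2/2, √2/2), θ = 307°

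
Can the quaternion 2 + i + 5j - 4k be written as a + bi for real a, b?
No. The quaternion 2 + i + 5j - 4k has j-coefficient y = 5 and k-coefficient z = -4, not both zero, so it does not lie in the complex subalgebra spanned by 1 and i.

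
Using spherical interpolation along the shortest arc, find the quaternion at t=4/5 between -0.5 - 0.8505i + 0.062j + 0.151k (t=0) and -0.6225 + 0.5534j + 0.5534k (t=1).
-0.6644 - 0.2105i + 0.496j + 0.518k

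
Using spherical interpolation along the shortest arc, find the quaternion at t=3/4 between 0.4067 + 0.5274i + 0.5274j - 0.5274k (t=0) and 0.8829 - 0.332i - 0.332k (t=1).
0.8717 - 0.1118i + 0.1675j - 0.4467k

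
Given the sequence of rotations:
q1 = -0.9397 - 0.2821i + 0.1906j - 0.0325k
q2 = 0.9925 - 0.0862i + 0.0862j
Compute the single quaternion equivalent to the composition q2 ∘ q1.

q2 · q1 = -0.9734 - 0.2018i + 0.1054j - 0.0244k
-0.9734 - 0.2018i + 0.1054j - 0.0244k


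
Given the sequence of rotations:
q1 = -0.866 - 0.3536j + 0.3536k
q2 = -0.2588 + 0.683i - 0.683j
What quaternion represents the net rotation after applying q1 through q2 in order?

q2 · q1 = -0.0174 - 0.833i + 0.4415j - 0.333k
-0.0174 - 0.833i + 0.4415j - 0.333k


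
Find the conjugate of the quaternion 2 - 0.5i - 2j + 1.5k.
2 + 0.5i + 2j - 1.5k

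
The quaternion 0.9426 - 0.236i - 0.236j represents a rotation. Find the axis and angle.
axis = (-√2/2, -√2/2, 0), θ = 39°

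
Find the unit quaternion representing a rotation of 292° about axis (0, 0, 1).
-0.829 + 0.5592k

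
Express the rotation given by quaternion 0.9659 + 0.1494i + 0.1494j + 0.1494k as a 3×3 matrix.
[[0.9107, -0.244, 0.3333], [0.3333, 0.9107, -0.244], [-0.244, 0.3333, 0.9107]]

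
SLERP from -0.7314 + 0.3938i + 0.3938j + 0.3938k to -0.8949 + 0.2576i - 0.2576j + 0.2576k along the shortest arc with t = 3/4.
-0.8956 + 0.3075i - 0.094j + 0.3075k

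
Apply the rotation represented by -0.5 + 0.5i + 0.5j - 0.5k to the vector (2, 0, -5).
(5, 2, 0)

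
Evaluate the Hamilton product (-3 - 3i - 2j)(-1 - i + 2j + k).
4 + 4i - j - 11k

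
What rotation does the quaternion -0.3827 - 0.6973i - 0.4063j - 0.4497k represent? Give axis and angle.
axis = (-0.7548, -0.4398, -0.4868), θ = 5π/4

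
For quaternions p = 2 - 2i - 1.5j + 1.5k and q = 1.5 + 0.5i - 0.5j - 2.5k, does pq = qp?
No: pq = 7 + 2.5i - 7.5j - k ≠ 7 - 6.5i + j - 4.5k = qp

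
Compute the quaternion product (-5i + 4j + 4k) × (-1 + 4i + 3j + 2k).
i + 22j - 35k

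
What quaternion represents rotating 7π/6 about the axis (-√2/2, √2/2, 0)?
-0.2588 - 0.683i + 0.683j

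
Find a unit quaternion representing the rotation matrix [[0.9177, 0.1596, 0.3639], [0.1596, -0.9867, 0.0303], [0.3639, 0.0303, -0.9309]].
0.9792i + 0.0815j + 0.1858k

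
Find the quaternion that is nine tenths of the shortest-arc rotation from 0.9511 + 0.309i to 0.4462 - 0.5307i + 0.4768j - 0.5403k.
0.5551 - 0.4658i + 0.456j - 0.5167k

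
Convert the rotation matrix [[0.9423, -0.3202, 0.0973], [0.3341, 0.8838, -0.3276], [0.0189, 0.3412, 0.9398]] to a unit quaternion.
0.9703 + 0.1723i + 0.0202j + 0.1686k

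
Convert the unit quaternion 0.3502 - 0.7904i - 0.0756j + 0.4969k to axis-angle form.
axis = (-0.8438, -0.0807, 0.5305), θ = 139°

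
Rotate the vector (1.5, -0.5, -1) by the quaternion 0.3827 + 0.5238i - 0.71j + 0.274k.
(0.496, -0.162, 1.797)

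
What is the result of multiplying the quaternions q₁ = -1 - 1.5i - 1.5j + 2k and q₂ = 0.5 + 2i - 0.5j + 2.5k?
-3.25 - 5.5i + 7.5j + 2.25k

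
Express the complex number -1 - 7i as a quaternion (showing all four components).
-1 - 7i + 0j + 0k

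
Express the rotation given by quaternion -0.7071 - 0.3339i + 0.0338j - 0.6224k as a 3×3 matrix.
[[0.223, -0.9028, 0.3678], [0.8576, 0.0023, -0.5143], [0.4634, 0.4301, 0.7747]]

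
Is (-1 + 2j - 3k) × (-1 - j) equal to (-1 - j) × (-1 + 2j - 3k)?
No: pq = 3 - 3i - j + 3k ≠ 3 + 3i - j + 3k = qp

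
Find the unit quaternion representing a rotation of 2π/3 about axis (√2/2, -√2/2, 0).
0.5 + 0.6124i - 0.6124j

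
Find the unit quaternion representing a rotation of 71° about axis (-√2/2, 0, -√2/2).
0.8141 - 0.4106i - 0.4106k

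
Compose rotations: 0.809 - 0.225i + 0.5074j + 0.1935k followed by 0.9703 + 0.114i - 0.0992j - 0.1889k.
0.8975 - 0.0494i + 0.4325j + 0.0705k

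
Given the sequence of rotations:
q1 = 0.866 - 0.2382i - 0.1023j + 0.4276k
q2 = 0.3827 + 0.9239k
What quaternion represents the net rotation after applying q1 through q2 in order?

q2 · q1 = -0.0636 + 0.0034i - 0.2592j + 0.9637k
-0.0636 + 0.0034i - 0.2592j + 0.9637k


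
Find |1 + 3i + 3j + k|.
√20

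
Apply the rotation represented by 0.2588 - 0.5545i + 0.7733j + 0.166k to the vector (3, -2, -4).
(0.269, -5.15, 1.551)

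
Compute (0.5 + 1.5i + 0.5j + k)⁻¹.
0.1333 - 0.4i - 0.1333j - 0.2667k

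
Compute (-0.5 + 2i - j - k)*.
-0.5 - 2i + j + k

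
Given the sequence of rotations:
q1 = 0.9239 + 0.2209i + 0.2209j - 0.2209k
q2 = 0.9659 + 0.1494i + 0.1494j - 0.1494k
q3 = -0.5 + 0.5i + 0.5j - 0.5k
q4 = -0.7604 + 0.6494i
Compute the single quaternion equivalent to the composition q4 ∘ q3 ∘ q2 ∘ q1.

q2 · q1 = 0.7934 + 0.3514i + 0.3514j - 0.3514k
q3 · q2 · q1 = -0.9238 + 0.221i + 0.221j - 0.221k
q4 · q3 · q2 · q1 = 0.5589 - 0.768i - 0.0245j + 0.3116k
0.5589 - 0.768i - 0.0245j + 0.3116k


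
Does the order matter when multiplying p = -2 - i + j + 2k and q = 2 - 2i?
Yes: pq = -6 + 2i - 2j + 6k ≠ -6 + 2i + 6j + 2k = qp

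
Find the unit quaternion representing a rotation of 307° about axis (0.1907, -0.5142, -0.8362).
-0.8949 + 0.0851i - 0.2294j - 0.3731k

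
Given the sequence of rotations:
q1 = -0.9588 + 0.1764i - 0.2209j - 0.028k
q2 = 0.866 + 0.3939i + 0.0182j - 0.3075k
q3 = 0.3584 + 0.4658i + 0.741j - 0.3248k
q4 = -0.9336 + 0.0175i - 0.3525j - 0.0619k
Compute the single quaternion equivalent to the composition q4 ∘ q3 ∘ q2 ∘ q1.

q2 · q1 = -0.9044 - 0.2933i - 0.252j + 0.1804k
q3 · q2 · q1 = 0.0578 - 0.4746i - 0.7492j + 0.4584k
q4 · q3 · q2 · q1 = -0.2814 + 0.2361i + 0.7004j - 0.6119k
-0.2814 + 0.2361i + 0.7004j - 0.6119k


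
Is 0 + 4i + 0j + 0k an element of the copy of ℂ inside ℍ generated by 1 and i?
Yes. The quaternion 4i has j- and k-coefficients y = z = 0, so it lies in the complex subalgebra spanned by 1 and i.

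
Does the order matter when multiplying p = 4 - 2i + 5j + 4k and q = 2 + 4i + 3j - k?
Yes: pq = 5 - 5i + 36j - 22k ≠ 5 + 29i + 8j + 30k = qp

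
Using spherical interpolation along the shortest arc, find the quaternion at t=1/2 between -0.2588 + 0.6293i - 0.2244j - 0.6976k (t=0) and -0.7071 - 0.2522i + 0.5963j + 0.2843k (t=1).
0.2772 + 0.545i - 0.5074j - 0.6071k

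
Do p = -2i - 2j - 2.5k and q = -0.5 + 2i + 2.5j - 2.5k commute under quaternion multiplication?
No: pq = 2.75 + 12.25i - 9j + 0.25k ≠ 2.75 - 10.25i + 11j + 2.25k = qp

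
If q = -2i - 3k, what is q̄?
2i + 3k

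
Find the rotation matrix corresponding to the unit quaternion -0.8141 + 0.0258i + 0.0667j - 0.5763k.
[[0.3269, -0.9349, -0.1383], [0.9418, 0.3344, -0.0349], [0.0789, -0.1189, 0.9898]]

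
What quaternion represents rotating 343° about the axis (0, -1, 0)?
-0.989 - 0.1478j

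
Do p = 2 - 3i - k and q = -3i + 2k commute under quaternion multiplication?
No: pq = -7 - 6i + 9j + 4k ≠ -7 - 6i - 9j + 4k = qp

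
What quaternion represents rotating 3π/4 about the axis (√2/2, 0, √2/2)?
0.3827 + 0.6533i + 0.6533k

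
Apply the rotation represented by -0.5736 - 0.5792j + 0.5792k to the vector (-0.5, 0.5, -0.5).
(0.171, 0.832, -0.168)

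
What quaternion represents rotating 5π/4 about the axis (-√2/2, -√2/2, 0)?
-0.3827 - 0.6533i - 0.6533j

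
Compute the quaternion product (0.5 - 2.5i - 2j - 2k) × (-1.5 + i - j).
-0.25 + 2.25i + 0.5j + 7.5k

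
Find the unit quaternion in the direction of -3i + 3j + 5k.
-0.4575i + 0.4575j + 0.7625k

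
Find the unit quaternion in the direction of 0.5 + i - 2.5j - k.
0.1715 + 0.343i - 0.8575j - 0.343k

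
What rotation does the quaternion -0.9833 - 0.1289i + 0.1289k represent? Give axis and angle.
axis = (-√2/2, 0, √2/2), θ = 339°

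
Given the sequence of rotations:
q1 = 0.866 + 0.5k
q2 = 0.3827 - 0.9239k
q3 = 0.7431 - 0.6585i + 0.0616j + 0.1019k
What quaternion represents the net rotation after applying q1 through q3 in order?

q2 · q1 = 0.7934 - 0.6087k
q3 · q2 · q1 = 0.6516 - 0.5599i - 0.352j - 0.3715k
0.6516 - 0.5599i - 0.352j - 0.3715k


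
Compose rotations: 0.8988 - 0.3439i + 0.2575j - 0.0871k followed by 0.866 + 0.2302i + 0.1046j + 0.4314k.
0.8682 - 0.2111i + 0.1887j + 0.4076k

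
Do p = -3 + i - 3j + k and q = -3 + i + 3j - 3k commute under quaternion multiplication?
No: pq = 20 + 4j + 12k ≠ 20 - 12i - 4j = qp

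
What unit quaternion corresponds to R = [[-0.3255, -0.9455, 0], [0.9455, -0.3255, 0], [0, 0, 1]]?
0.5807 + 0.8141k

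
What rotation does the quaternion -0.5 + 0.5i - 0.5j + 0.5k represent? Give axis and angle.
axis = (√3/3, -√3/3, √3/3), θ = 4π/3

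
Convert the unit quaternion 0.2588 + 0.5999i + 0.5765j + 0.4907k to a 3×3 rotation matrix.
[[-0.1463, 0.4377, 0.8871], [0.9457, -0.2013, 0.2553], [0.2903, 0.8763, -0.3845]]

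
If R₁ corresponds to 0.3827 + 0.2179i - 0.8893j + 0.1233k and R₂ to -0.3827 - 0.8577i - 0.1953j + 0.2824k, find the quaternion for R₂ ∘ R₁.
-0.1681 - 0.1846i + 0.4329j + 0.8662k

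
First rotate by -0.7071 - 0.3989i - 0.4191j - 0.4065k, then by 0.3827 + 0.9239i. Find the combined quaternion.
0.0979 - 0.8059i + 0.2152j - 0.5428k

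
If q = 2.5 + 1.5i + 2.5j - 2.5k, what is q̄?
2.5 - 1.5i - 2.5j + 2.5k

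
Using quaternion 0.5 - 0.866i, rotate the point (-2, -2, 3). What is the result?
(-2, 3.598, 0.232)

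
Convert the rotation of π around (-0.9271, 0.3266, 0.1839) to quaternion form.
-0.9271i + 0.3266j + 0.1839k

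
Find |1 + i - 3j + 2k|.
√15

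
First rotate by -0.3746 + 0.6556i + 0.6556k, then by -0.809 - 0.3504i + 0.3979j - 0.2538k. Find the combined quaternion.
0.6992 - 0.1383i - 0.0857j - 0.6962k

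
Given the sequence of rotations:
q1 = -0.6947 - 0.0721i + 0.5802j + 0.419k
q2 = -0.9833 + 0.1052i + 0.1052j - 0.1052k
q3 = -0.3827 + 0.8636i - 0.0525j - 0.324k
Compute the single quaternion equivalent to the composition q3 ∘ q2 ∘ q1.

q2 · q1 = 0.6737 + 0.1029i - 0.6801j - 0.2703k
q3 · q2 · q1 = -0.47 + 0.3363i + 0.425j - 0.6968k
-0.47 + 0.3363i + 0.425j - 0.6968k


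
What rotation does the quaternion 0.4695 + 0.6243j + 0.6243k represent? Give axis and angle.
axis = (0, √2/2, √2/2), θ = 124°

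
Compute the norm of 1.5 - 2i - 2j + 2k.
3.775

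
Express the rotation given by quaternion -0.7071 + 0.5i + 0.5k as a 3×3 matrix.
[[0.5, 0.7071, 0.5], [-0.7071, 0, 0.7071], [0.5, -0.7071, 0.5]]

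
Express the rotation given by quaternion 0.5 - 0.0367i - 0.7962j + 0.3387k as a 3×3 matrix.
[[-0.4973, -0.2803, -0.8211], [0.3971, 0.7679, -0.5026], [0.7713, -0.576, -0.2706]]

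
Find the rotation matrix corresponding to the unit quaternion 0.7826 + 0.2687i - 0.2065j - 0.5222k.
[[0.3693, 0.7064, -0.6038], [-0.9283, 0.3102, -0.2049], [0.0426, 0.6362, 0.7703]]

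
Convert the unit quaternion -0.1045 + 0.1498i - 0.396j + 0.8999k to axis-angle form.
axis = (0.1506, -0.3982, 0.9049), θ = 192°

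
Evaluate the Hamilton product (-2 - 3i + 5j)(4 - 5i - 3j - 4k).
-8 - 22i + 14j + 42k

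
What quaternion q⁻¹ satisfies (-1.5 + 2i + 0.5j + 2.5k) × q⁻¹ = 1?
-0.1176 - 0.1569i - 0.0392j - 0.1961k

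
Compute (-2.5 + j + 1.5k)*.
-2.5 - j - 1.5k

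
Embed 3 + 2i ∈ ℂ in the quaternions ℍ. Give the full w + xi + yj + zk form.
3 + 2i + 0j + 0k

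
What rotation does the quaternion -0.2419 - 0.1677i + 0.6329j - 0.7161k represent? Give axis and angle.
axis = (-0.1728, 0.6523, -0.738), θ = 208°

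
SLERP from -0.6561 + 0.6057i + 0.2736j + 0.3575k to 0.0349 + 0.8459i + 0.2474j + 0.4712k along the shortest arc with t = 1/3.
-0.4494 + 0.7342i + 0.2827j + 0.4232k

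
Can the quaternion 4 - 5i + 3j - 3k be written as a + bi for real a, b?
No. The quaternion 4 - 5i + 3j - 3k has j-coefficient y = 3 and k-coefficient z = -3, not both zero, so it does not lie in the complex subalgebra spanned by 1 and i.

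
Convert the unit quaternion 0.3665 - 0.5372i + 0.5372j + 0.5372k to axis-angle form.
axis = (-√3/3, √3/3, √3/3), θ = 137°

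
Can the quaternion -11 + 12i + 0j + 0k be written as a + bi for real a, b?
Yes. The quaternion -11 + 12i has j- and k-coefficients y = z = 0, so it lies in the complex subalgebra spanned by 1 and i.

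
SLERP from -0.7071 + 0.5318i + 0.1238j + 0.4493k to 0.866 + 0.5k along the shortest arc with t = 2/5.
-0.921 + 0.3732i + 0.0869j + 0.0701k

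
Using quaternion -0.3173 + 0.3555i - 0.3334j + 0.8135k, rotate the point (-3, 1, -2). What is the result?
(0.337, 2.317, -2.918)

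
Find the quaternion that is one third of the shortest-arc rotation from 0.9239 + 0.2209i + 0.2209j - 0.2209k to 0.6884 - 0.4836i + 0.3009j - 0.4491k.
0.9081 - 0.0211i + 0.2672j - 0.3217k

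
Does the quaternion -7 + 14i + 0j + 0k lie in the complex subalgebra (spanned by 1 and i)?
Yes. The quaternion -7 + 14i has j- and k-coefficients y = z = 0, so it lies in the complex subalgebra spanned by 1 and i.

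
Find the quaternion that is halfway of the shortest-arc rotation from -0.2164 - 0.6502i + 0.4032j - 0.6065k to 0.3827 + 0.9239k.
-0.3305 - 0.3587i + 0.2224j - 0.8442k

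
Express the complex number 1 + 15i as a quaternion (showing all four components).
1 + 15i + 0j + 0k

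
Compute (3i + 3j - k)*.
-3i - 3j + k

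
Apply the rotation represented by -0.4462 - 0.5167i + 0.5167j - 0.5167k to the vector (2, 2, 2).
(-1.98, -2.272, 1.709)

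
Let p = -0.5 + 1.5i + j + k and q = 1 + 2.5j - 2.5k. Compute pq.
-0.5 - 3.5i + 3.5j + 6k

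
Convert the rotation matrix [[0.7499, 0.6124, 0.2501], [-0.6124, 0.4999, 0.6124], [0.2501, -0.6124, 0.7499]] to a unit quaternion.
0.866 - 0.3536i - 0.3536k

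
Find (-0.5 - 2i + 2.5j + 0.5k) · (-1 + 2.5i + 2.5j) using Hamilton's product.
-0.75 - 0.5i - 2.5j - 11.75k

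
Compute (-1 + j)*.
-1 - j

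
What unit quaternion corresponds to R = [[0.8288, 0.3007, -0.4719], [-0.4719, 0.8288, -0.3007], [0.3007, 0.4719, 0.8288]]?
0.9336 + 0.2069i - 0.2069j - 0.2069k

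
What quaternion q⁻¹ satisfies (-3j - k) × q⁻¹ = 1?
0.3j + 0.1k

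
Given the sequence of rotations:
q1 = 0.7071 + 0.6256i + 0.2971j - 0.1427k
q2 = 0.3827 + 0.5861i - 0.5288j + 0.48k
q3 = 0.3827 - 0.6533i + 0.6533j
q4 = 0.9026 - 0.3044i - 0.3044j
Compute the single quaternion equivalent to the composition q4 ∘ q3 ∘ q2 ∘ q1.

q2 · q1 = 0.1295 + 0.5867i + 0.1237j + 0.7897k
q3 · q2 · q1 = 0.352 + 0.6558i + 0.6479j - 0.1619k
q4 · q3 · q2 · q1 = 0.7146 + 0.5341i + 0.4284j - 0.1437k
0.7146 + 0.5341i + 0.4284j - 0.1437k


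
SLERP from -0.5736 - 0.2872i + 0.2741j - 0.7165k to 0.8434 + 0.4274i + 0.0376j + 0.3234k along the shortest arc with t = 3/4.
-0.8011 - 0.405i + 0.0435j - 0.4385k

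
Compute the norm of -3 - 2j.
√13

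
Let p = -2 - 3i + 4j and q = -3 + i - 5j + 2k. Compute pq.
29 + 15i + 4j + 7k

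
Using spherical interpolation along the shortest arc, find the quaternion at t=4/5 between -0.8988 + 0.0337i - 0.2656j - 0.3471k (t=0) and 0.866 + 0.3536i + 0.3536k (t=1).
-0.8888 - 0.2798i - 0.0551j - 0.3588k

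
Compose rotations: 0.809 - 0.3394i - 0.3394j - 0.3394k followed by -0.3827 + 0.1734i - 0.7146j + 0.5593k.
-0.3035 + 0.7025i - 0.5792j + 0.281k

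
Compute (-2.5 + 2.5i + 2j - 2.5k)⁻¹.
-0.1099 - 0.1099i - 0.0879j + 0.1099k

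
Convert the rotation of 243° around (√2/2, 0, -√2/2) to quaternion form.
-0.5225 + 0.6029i - 0.6029k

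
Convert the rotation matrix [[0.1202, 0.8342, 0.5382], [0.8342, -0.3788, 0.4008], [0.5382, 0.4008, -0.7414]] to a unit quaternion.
0.7484i + 0.5573j + 0.3596k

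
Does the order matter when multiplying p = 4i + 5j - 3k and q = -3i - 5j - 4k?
Yes: pq = 25 - 35i + 25j - 5k ≠ 25 + 35i - 25j + 5k = qp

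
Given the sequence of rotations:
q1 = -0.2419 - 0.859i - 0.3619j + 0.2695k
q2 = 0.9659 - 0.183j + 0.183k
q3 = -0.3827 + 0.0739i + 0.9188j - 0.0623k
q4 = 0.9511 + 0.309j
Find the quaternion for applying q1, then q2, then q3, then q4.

q2 · q1 = -0.3492 - 0.8128i - 0.4625j + 0.0588k
q3 · q2 · q1 = 0.6223 + 0.3105i - 0.0976j + 0.7119k
q4 · q3 · q2 · q1 = 0.622 + 0.5153i + 0.0995j + 0.5811k
0.622 + 0.5153i + 0.0995j + 0.5811k


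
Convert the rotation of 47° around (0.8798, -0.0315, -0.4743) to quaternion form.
0.9171 + 0.3508i - 0.0126j - 0.1891k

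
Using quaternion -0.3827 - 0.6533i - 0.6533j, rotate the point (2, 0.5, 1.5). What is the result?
(1.47, 1.03, -1.811)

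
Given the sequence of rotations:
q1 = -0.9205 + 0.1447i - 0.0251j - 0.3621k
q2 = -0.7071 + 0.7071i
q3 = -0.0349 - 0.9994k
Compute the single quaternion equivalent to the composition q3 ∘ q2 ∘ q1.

q2 · q1 = 0.5486 - 0.7532i + 0.2738j + 0.2383k
q3 · q2 · q1 = 0.219 + 0.2999i + 0.7432j - 0.5566k
0.219 + 0.2999i + 0.7432j - 0.5566k


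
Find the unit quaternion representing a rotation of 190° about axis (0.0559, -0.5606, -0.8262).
-0.0872 + 0.0557i - 0.5585j - 0.8231k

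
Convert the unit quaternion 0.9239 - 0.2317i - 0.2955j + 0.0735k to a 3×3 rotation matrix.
[[0.8146, 0.0011, -0.5801], [0.2727, 0.8818, 0.3847], [0.512, -0.4716, 0.718]]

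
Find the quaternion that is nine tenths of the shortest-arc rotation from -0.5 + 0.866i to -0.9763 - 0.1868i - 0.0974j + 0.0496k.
-0.9925 - 0.0642i - 0.0925j + 0.0471k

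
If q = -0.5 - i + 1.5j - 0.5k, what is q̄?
-0.5 + i - 1.5j + 0.5k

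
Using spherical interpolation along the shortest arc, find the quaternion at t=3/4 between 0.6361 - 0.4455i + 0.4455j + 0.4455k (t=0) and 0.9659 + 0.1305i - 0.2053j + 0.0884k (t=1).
0.9778 - 0.0264i - 0.0346j + 0.205k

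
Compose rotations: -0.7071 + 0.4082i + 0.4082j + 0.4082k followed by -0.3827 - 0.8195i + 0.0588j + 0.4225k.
0.4087 + 0.2748i + 0.3092j - 0.8135k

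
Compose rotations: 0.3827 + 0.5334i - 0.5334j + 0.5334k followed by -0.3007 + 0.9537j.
0.3936 + 0.3483i + 0.5254j - 0.6691k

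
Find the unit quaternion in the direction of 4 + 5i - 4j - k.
0.5252 + 0.6565i - 0.5252j - 0.1313k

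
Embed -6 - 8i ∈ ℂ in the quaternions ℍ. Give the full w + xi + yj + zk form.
-6 - 8i + 0j + 0k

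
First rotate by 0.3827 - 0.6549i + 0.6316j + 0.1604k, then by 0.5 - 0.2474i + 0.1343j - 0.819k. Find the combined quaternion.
0.0759 + 0.1167i + 0.9432j - 0.3015k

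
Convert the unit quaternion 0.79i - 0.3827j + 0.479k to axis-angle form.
axis = (0.79, -0.3827, 0.479), θ = π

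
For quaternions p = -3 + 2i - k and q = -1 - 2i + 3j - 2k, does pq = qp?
No: pq = 5 + 7i - 3j + 13k ≠ 5 + i - 15j + k = qp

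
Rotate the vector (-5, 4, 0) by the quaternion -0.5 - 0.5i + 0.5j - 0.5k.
(-4, 0, -5)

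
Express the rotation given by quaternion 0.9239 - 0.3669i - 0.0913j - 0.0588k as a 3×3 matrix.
[[0.9764, 0.1756, -0.1256], [-0.0417, 0.7239, 0.6887], [0.2119, -0.6672, 0.7141]]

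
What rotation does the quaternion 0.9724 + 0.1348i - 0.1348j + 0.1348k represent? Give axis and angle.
axis = (√3/3, -√3/3, √3/3), θ = 27°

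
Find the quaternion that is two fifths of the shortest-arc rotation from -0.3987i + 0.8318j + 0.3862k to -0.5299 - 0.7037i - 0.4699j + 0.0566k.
0.2973 + 0.0839i + 0.9122j + 0.2694k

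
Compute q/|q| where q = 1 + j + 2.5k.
0.3482 + 0.3482j + 0.8704k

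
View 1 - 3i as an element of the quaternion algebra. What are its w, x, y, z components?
1 - 3i + 0j + 0k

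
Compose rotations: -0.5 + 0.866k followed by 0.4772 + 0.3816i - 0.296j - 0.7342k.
0.3972 - 0.4471i - 0.1825j + 0.7804k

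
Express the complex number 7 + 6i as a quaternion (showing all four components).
7 + 6i + 0j + 0k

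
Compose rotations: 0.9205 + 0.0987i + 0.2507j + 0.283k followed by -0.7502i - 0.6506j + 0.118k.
0.2038 - 0.9043i - 0.3749j - 0.0152k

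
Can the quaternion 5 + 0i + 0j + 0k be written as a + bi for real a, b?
Yes. The quaternion 5 has j- and k-coefficients y = z = 0, so it lies in the complex subalgebra spanned by 1 and i.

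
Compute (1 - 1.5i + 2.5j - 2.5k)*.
1 + 1.5i - 2.5j + 2.5k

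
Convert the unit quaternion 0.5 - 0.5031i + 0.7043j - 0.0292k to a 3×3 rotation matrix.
[[0.0062, -0.6795, 0.7337], [-0.7379, 0.4921, 0.462], [-0.6749, -0.5442, -0.4983]]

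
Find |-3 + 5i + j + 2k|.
√39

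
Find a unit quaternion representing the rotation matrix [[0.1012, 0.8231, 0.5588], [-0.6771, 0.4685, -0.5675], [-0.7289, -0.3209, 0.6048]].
0.7373 + 0.0836i + 0.4366j - 0.5087k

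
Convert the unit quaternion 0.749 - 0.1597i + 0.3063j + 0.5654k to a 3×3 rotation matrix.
[[0.173, -0.9448, 0.2782], [0.7491, 0.3096, 0.5856], [-0.6394, 0.1071, 0.7614]]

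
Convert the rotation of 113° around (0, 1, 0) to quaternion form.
0.5519 + 0.8339j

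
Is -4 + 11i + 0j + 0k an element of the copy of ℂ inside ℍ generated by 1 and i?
Yes. The quaternion -4 + 11i has j- and k-coefficients y = z = 0, so it lies in the complex subalgebra spanned by 1 and i.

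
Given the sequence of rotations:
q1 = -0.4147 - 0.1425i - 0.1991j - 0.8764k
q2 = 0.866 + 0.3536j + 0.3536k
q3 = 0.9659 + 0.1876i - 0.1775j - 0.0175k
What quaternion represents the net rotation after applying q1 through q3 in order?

q2 · q1 = 0.0212 - 0.3629i - 0.3694j - 0.8552k
q3 · q2 · q1 = 0.008 - 0.2012i - 0.1938j - 0.9601k
0.008 - 0.2012i - 0.1938j - 0.9601k


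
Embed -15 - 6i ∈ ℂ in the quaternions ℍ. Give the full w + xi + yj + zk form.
-15 - 6i + 0j + 0k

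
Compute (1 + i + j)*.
1 - i - j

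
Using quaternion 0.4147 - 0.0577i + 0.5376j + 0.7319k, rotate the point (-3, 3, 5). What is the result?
(1.748, 2.305, 5.885)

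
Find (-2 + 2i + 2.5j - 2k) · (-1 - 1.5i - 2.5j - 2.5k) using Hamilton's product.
6.25 - 10.25i + 10.5j + 5.75k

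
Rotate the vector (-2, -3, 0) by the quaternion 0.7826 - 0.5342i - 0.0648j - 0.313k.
(-3.269, 0.141, 1.515)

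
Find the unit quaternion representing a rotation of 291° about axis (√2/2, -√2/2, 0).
-0.8241 + 0.4005i - 0.4005j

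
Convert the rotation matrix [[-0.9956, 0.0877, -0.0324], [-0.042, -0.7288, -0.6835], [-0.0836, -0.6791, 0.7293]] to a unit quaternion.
-0.0349 - 0.0312i - 0.3666j + 0.9292k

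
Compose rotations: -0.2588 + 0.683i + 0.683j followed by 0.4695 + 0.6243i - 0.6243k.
-0.5479 + 0.5855i - 0.1057j + 0.588k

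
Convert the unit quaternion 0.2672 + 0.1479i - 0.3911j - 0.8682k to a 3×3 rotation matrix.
[[-0.8135, 0.3483, -0.4658], [-0.5797, -0.5513, 0.6001], [-0.0478, 0.7581, 0.6503]]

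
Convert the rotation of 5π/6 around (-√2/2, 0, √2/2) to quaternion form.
0.2588 - 0.683i + 0.683k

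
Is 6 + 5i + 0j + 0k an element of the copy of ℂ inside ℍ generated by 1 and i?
Yes. The quaternion 6 + 5i has j- and k-coefficients y = z = 0, so it lies in the complex subalgebra spanned by 1 and i.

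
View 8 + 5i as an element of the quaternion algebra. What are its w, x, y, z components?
8 + 5i + 0j + 0k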